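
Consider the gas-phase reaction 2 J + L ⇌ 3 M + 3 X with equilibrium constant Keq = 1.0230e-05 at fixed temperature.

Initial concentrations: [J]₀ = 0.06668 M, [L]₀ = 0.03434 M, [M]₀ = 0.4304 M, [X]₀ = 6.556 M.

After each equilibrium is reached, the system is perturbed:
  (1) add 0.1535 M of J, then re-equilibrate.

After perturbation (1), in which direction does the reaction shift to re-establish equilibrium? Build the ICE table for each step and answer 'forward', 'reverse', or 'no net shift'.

Q₀ = 1.4714e+05 vs Keq = 1.0230e-05 ⇒ Q>K, reverse
Step 1:
                   J          L          M          X
  Initial    0.06668    0.03434     0.4304      6.556
  Change      0.2863     0.1431    -0.4294    -0.4294
  Equil        0.353     0.1775 9.9448e-04      6.127
  solve Keq expr → x = -0.1431; check Q = 1.0230e-05
Then add 0.1535 M of J.
Step 2:
                   J          L          M          X
  Initial     0.5065     0.1775 9.9448e-04      6.127
  Change  -1.8007e-04 -9.0036e-05 2.7011e-04 2.7011e-04
  Equil       0.5063     0.1774   0.001265      6.127
  solve Keq expr → x = 9.0036e-05; check Q = 1.0230e-05

Direction: forward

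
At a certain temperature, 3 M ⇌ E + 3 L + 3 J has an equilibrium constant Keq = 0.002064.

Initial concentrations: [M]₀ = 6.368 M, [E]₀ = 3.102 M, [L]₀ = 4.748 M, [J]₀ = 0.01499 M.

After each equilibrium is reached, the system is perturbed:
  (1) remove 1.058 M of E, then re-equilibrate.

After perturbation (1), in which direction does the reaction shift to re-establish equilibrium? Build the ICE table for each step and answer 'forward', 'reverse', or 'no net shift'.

Direction: forward

Q₀ = 4.3308e-06 vs Keq = 0.002064 ⇒ Q<K, forward
Step 1:
                   M          E          L          J
  init         6.368      3.102      4.748    0.01499
  Δ         -0.09759    0.03253    0.09759    0.09759
  eq            6.27      3.135      4.846     0.1126
  solve Keq expr → x = 0.03253; check Q = 0.002064
Then remove 1.058 M of E.
Step 2:
                   M          E          L          J
  init          6.27      2.077      4.846     0.1126
  Δ         -0.01572   0.005239    0.01572    0.01572
  eq           6.255      2.082      4.861     0.1283
  solve Keq expr → x = 0.005239; check Q = 0.002064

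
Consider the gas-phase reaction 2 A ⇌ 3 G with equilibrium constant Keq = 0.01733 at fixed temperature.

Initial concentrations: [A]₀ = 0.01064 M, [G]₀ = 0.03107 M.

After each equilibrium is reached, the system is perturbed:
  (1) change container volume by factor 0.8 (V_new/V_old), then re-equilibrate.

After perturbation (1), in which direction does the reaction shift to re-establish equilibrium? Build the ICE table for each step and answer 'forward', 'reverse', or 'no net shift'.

Q₀ = 0.2649 vs Keq = 0.01733 ⇒ Q>K, reverse
Step 1:
                    A           G
  Initial     0.01064     0.03107
  Change     0.008408    -0.01261
  Equil       0.01905     0.01846
  solve Keq expr → x = -0.004204; check Q = 0.01733
Then change container volume by factor 0.8 (V_new/V_old).
Step 2:
                    A           G
  Initial     0.02381     0.02307
  Change   7.8889e-04   -0.001183
  Equil        0.0246     0.02189
  solve Keq expr → x = -3.9444e-04; check Q = 0.01733

Direction: reverse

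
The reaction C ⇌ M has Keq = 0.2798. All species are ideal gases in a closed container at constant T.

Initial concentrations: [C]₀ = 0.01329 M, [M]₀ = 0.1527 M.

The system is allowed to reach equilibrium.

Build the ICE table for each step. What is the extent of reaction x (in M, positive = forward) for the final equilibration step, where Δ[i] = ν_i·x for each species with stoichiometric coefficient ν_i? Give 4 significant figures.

Q₀ = 11.49 vs Keq = 0.2798 ⇒ Q>K, reverse
Step 1:
                   C          M
  Initial    0.01329     0.1527
  Change      0.1164    -0.1164
  Equil       0.1297    0.03629
  solve Keq expr → x = -0.1164; check Q = 0.2798

x = -0.1164 M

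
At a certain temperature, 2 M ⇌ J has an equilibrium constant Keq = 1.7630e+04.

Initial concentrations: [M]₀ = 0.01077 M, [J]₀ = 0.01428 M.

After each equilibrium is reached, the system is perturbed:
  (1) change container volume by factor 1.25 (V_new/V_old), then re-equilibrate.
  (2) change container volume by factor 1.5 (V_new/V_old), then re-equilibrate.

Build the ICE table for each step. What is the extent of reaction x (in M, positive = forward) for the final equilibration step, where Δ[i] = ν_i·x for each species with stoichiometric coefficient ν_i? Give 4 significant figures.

x = -6.8434e-05 M

Q₀ = 123.1 vs Keq = 1.7630e+04 ⇒ Q<K, forward
Step 1:
                    M           J
  init        0.01077     0.01428
  Δ         -0.009728    0.004864
  eq         0.001042     0.01914
  solve Keq expr → x = 0.004864; check Q = 1.7630e+04
Then change container volume by factor 1.25 (V_new/V_old).
Step 2:
                    M           J
  init     8.3364e-04     0.01532
  Δ        9.6922e-05 -4.8461e-05
  eq       9.3056e-04     0.01527
  solve Keq expr → x = -4.8461e-05; check Q = 1.7630e+04
Then change container volume by factor 1.5 (V_new/V_old).
Step 3:
                    M           J
  init     6.2038e-04     0.01018
  Δ        1.3687e-04 -6.8434e-05
  eq       7.5724e-04     0.01011
  solve Keq expr → x = -6.8434e-05; check Q = 1.7630e+04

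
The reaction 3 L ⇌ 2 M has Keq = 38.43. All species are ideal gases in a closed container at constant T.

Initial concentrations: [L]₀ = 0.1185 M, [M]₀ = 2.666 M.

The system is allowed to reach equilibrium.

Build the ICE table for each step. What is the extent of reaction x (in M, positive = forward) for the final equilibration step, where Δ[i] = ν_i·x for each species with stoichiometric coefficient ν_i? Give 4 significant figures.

x = -0.1372 M

Q₀ = 4271 vs Keq = 38.43 ⇒ Q>K, reverse
Step 1:
                    L           M
  Initial      0.1185       2.666
  Change       0.4115     -0.2743
  Equil          0.53       2.392
  solve Keq expr → x = -0.1372; check Q = 38.43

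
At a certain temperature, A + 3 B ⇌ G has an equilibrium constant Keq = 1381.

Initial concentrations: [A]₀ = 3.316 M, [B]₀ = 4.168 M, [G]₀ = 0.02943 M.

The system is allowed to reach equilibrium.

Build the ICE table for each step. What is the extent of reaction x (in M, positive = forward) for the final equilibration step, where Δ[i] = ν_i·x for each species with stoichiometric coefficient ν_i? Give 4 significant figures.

Q₀ = 1.2257e-04 vs Keq = 1381 ⇒ Q<K, forward
Step 1:
                  A         B         G
  init        3.316     4.168   0.02943
  Δ          -1.363    -4.088     1.363
  eq          1.953   0.08021     1.392
  solve Keq expr → x = 1.363; check Q = 1381

x = 1.363 M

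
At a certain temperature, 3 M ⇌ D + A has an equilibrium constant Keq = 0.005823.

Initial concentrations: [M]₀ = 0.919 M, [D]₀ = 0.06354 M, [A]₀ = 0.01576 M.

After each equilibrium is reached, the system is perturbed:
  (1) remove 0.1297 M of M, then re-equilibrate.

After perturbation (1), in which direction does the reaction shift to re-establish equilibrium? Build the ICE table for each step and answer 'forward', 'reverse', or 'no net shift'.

Q₀ = 0.00129 vs Keq = 0.005823 ⇒ Q<K, forward
Step 1:
                   M          D          A
  I            0.919    0.06354    0.01576
  C         -0.07305    0.02435    0.02435
  E            0.846    0.08789    0.04011
  solve Keq expr → x = 0.02435; check Q = 0.005823
Then remove 0.1297 M of M.
Step 2:
                   M          D          A
  I           0.7163    0.08789    0.04011
  C          0.02837  -0.009457  -0.009457
  E           0.7446    0.07843    0.03065
  solve Keq expr → x = -0.009457; check Q = 0.005823

Direction: reverse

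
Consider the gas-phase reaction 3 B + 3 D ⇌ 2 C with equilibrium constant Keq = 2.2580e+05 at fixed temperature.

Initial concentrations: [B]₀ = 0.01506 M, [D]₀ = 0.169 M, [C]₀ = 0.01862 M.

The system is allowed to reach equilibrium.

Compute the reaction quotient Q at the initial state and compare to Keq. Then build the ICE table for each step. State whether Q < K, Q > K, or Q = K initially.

Q₀ = 2.1029e+04 vs Keq = 2.2580e+05 ⇒ Q<K, forward
Step 1:
                   B          D          C
  Initial    0.01506      0.169    0.01862
  Change   -0.006829  -0.006829   0.004553
  Equil     0.008231     0.1622    0.02317
  solve Keq expr → x = 0.002276; check Q = 2.2580e+05

Q₀ = 2.1029e+04; Q < K (proceeds forward)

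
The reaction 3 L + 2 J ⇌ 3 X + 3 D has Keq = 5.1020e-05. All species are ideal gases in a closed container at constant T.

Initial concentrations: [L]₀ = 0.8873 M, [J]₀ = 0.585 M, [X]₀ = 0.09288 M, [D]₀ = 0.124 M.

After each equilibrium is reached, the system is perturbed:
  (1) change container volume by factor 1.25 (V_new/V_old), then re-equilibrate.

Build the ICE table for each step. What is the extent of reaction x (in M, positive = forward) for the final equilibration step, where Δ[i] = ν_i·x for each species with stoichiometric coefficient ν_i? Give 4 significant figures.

x = 0.001279 M

Q₀ = 6.3901e-06 vs Keq = 5.1020e-05 ⇒ Q<K, forward
Step 1:
                  L         J         X         D
  init       0.8873     0.585   0.09288     0.124
  Δ        -0.03857  -0.02571   0.03857   0.03857
  eq         0.8487    0.5593    0.1314    0.1626
  solve Keq expr → x = 0.01286; check Q = 5.1020e-05
Then change container volume by factor 1.25 (V_new/V_old).
Step 2:
                  L         J         X         D
  init        0.679    0.4474    0.1052    0.1301
  Δ       -0.003836 -0.002557  0.003836  0.003836
  eq         0.6752    0.4449     0.109    0.1339
  solve Keq expr → x = 0.001279; check Q = 5.1020e-05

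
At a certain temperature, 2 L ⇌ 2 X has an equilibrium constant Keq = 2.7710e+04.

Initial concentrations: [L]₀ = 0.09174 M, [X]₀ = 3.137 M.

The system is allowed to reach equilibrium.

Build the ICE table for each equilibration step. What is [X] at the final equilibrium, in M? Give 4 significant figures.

Q₀ = 1169 vs Keq = 2.7710e+04 ⇒ Q<K, forward
Step 1:
                  L         X
  I         0.09174     3.137
  C        -0.07246   0.07246
  E         0.01928     3.209
  solve Keq expr → x = 0.03623; check Q = 2.7710e+04

[X]_eq = 3.209 M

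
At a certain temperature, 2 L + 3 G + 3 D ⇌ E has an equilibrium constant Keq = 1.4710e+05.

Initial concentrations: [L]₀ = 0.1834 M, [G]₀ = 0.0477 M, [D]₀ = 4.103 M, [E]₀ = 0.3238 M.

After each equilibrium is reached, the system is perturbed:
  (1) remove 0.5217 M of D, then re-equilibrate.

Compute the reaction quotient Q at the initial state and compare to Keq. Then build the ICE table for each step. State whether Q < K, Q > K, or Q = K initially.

Q₀ = 1284 vs Keq = 1.4710e+05 ⇒ Q<K, forward
Step 1:
                    L           G           D           E
  Initial      0.1834      0.0477       4.103      0.3238
  Change     -0.02444    -0.03666    -0.03666     0.01222
  Equil         0.159     0.01104       4.066       0.336
  solve Keq expr → x = 0.01222; check Q = 1.4710e+05
Then remove 0.5217 M of D.
Step 2:
                    L           G           D           E
  Initial       0.159     0.01104       3.545       0.336
  Change     0.001038    0.001558    0.001558 -5.1919e-04
  Equil          0.16     0.01259       3.546      0.3355
  solve Keq expr → x = -5.1919e-04; check Q = 1.4710e+05

Q₀ = 1284; Q < K (proceeds forward)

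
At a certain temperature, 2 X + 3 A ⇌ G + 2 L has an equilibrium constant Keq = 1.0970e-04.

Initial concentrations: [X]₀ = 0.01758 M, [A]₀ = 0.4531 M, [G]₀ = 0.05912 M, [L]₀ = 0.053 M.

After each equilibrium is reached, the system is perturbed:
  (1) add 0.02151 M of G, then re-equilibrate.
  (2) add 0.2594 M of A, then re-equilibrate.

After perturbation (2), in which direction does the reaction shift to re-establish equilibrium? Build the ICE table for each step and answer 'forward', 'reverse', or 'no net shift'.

Direction: forward

Q₀ = 5.777 vs Keq = 1.0970e-04 ⇒ Q>K, reverse
Step 1:
                  X         A         G         L
  I         0.01758    0.4531   0.05912     0.053
  C         0.05147   0.07721  -0.02574  -0.05147
  E         0.06905    0.5303   0.03338  0.001529
  solve Keq expr → x = -0.02574; check Q = 1.0970e-04
Then add 0.02151 M of G.
Step 2:
                  X         A         G         L
  I         0.06905    0.5303   0.05489  0.001529
  C       3.2742e-04 4.9113e-04 -1.6371e-04 -3.2742e-04
  E         0.06938    0.5308   0.05473  0.001201
  solve Keq expr → x = -1.6371e-04; check Q = 1.0970e-04
Then add 0.2594 M of A.
Step 3:
                  X         A         G         L
  I         0.06938    0.7902   0.05473  0.001201
  C       -9.3633e-04 -0.001405 4.6817e-04 9.3633e-04
  E         0.06844    0.7888    0.0552  0.002138
  solve Keq expr → x = 4.6817e-04; check Q = 1.0970e-04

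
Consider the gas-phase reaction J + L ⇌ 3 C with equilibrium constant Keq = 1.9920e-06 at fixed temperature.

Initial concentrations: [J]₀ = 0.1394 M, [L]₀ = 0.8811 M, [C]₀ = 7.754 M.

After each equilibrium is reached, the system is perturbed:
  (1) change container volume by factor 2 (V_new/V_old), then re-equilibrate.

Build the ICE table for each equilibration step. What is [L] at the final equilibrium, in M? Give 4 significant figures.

[L]_eq = 1.727 M

Q₀ = 3796 vs Keq = 1.9920e-06 ⇒ Q>K, reverse
Step 1:
                  J         L         C
  I          0.1394    0.8811     7.754
  C           2.576     2.576    -7.727
  E           2.715     3.457   0.02654
  solve Keq expr → x = -2.576; check Q = 1.9920e-06
Then change container volume by factor 2 (V_new/V_old).
Step 2:
                  J         L         C
  I           1.358     1.728   0.01327
  C       -0.001147 -0.001147  0.003441
  E           1.356     1.727   0.01671
  solve Keq expr → x = 0.001147; check Q = 1.9920e-06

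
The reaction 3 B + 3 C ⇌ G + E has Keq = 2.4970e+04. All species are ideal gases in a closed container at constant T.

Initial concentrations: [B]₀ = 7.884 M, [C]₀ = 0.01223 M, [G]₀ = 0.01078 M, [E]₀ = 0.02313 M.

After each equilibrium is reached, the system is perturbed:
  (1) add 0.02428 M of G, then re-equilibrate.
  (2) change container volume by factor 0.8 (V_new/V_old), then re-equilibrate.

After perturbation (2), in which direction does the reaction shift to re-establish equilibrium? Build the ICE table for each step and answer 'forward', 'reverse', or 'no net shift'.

Direction: forward

Q₀ = 0.2781 vs Keq = 2.4970e+04 ⇒ Q<K, forward
Step 1:
                  B         C         G         E
  I           7.884   0.01223   0.01078   0.02313
  C        -0.01191  -0.01191   0.00397   0.00397
  E           7.872 3.2015e-04   0.01475    0.0271
  solve Keq expr → x = 0.00397; check Q = 2.4970e+04
Then add 0.02428 M of G.
Step 2:
                  B         C         G         E
  I           7.872 3.2015e-04   0.03903    0.0271
  C       1.2228e-04 1.2228e-04 -4.0761e-05 -4.0761e-05
  E           7.872 4.4244e-04   0.03899   0.02706
  solve Keq expr → x = -4.0761e-05; check Q = 2.4970e+04
Then change container volume by factor 0.8 (V_new/V_old).
Step 3:
                  B         C         G         E
  I            9.84 5.5304e-04   0.04874   0.03382
  C       -1.4199e-04 -1.4199e-04 4.7331e-05 4.7331e-05
  E            9.84 4.1105e-04   0.04878   0.03387
  solve Keq expr → x = 4.7331e-05; check Q = 2.4970e+04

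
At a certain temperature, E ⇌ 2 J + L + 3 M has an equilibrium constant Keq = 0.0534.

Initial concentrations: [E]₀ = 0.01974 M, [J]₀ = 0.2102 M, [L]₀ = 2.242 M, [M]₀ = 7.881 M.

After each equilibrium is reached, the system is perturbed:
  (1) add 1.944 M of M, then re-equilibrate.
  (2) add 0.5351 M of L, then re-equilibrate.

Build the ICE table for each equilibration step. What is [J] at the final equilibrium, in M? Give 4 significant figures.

Q₀ = 2456 vs Keq = 0.0534 ⇒ Q>K, reverse
Step 1:
                   E          J          L          M
  init       0.01974     0.2102      2.242      7.881
  Δ           0.1038    -0.2075    -0.1038    -0.3113
  eq          0.1235   0.002667      2.138       7.57
  solve Keq expr → x = -0.1038; check Q = 0.0534
Then add 1.944 M of M.
Step 2:
                   E          J          L          M
  init        0.1235   0.002667      2.138      9.514
  Δ       3.8529e-04 -7.7059e-04 -3.8529e-04  -0.001156
  eq          0.1239   0.001896      2.138      9.513
  solve Keq expr → x = -3.8529e-04; check Q = 0.0534
Then add 0.5351 M of L.
Step 3:
                   E          J          L          M
  init        0.1239   0.001896      2.673      9.513
  Δ       9.9792e-05 -1.9958e-04 -9.9792e-05 -2.9937e-04
  eq           0.124   0.001697      2.673      9.512
  solve Keq expr → x = -9.9792e-05; check Q = 0.0534

[J]_eq = 0.001697 M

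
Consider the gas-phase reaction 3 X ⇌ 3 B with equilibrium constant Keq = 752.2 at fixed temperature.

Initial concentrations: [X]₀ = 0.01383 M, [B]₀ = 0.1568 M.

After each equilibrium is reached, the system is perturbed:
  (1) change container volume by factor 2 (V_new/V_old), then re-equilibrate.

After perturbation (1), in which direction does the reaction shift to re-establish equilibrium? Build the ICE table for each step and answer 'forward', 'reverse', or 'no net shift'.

Q₀ = 1457 vs Keq = 752.2 ⇒ Q>K, reverse
Step 1:
                    X           B
  Initial     0.01383      0.1568
  Change     0.003073   -0.003073
  Equil        0.0169      0.1537
  solve Keq expr → x = -0.001024; check Q = 752.2
Then change container volume by factor 2 (V_new/V_old).
Step 2:
                    X           B
  Initial    0.008452     0.07686
  Change            0           0
  Equil      0.008452     0.07686
  solve Keq expr → x = 0; check Q = 752.2

Direction: no net shift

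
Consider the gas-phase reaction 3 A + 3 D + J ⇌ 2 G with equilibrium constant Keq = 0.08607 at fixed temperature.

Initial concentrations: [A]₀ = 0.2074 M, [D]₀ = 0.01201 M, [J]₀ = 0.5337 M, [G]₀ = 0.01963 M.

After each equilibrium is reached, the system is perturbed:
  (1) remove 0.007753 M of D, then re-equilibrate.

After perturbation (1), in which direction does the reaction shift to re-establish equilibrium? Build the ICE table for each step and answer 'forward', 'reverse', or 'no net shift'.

Direction: reverse

Q₀ = 4.6718e+04 vs Keq = 0.08607 ⇒ Q>K, reverse
Step 1:
                  A         D         J         G
  I          0.2074   0.01201    0.5337   0.01963
  C         0.02913   0.02913  0.009711  -0.01942
  E          0.2365   0.04114    0.5434 2.0763e-04
  solve Keq expr → x = -0.009711; check Q = 0.08607
Then remove 0.007753 M of D.
Step 2:
                  A         D         J         G
  I          0.2365   0.03339    0.5434 2.0763e-04
  C       8.2770e-05 8.2770e-05 2.7590e-05 -5.5180e-05
  E          0.2366   0.03347    0.5434 1.5245e-04
  solve Keq expr → x = -2.7590e-05; check Q = 0.08607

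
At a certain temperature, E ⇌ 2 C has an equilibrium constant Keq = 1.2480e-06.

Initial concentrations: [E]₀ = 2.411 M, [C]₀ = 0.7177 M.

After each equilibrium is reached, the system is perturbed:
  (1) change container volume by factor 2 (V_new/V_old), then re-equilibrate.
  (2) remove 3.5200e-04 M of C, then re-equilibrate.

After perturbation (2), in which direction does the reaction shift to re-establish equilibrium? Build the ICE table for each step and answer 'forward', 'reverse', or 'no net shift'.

Direction: forward

Q₀ = 0.2136 vs Keq = 1.2480e-06 ⇒ Q>K, reverse
Step 1:
                   E          C
  I            2.411     0.7177
  C           0.3579    -0.7158
  E            2.769   0.001859
  solve Keq expr → x = -0.3579; check Q = 1.2480e-06
Then change container volume by factor 2 (V_new/V_old).
Step 2:
                   E          C
  I            1.384 9.2946e-04
  C       -1.9245e-04 3.8491e-04
  E            1.384   0.001314
  solve Keq expr → x = 1.9245e-04; check Q = 1.2480e-06
Then remove 3.5200e-04 M of C.
Step 3:
                   E          C
  I            1.384 9.6237e-04
  C       -1.7596e-04 3.5192e-04
  E            1.384   0.001314
  solve Keq expr → x = 1.7596e-04; check Q = 1.2480e-06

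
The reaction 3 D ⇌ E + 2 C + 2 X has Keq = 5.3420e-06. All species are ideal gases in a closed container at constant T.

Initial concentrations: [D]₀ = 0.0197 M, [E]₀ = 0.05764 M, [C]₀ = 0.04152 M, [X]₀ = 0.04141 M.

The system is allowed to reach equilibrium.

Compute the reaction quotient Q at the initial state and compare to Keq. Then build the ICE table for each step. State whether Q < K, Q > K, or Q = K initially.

Q₀ = 0.02229 vs Keq = 5.3420e-06 ⇒ Q>K, reverse
Step 1:
                   D          E          C          X
  init        0.0197    0.05764    0.04152    0.04141
  Δ          0.04252   -0.01417   -0.02835   -0.02835
  eq         0.06222    0.04347    0.01317    0.01306
  solve Keq expr → x = -0.01417; check Q = 5.3420e-06

Q₀ = 0.02229; Q > K (proceeds reverse)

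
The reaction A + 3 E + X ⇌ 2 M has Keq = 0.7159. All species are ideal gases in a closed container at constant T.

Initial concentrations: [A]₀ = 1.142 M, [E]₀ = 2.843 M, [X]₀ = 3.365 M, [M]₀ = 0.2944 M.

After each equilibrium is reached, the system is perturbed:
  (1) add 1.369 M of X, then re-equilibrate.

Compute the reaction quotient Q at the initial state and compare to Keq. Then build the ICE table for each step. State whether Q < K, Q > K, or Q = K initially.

Q₀ = 9.8151e-04; Q < K (proceeds forward)

Q₀ = 9.8151e-04 vs Keq = 0.7159 ⇒ Q<K, forward
Step 1:
                   A          E          X          M
  Initial      1.142      2.843      3.365     0.2944
  Change     -0.5533      -1.66    -0.5533      1.107
  Equil       0.5887      1.183      2.812      1.401
  solve Keq expr → x = 0.5533; check Q = 0.7159
Then add 1.369 M of X.
Step 2:
                   A          E          X          M
  Initial     0.5887      1.183      4.181      1.401
  Change    -0.03123   -0.09368   -0.03123    0.06245
  Equil       0.5575      1.089      4.149      1.463
  solve Keq expr → x = 0.03123; check Q = 0.7159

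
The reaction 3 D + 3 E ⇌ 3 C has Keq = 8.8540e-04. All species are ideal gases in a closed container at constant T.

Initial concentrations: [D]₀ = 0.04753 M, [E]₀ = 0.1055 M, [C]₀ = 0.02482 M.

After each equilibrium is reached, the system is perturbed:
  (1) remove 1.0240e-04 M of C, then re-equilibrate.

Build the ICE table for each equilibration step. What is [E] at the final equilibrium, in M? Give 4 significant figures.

Q₀ = 121.3 vs Keq = 8.8540e-04 ⇒ Q>K, reverse
Step 1:
                   D          E          C
  init       0.04753     0.1055    0.02482
  Δ          0.02393    0.02393   -0.02393
  eq         0.07146     0.1294 8.8817e-04
  solve Keq expr → x = -0.007977; check Q = 8.8540e-04
Then remove 1.0240e-04 M of C.
Step 2:
                   D          E          C
  init       0.07146     0.1294 7.8577e-04
  Δ       -1.0046e-04 -1.0046e-04 1.0046e-04
  eq         0.07136     0.1293 8.8623e-04
  solve Keq expr → x = 3.3488e-05; check Q = 8.8540e-04

[E]_eq = 0.1293 M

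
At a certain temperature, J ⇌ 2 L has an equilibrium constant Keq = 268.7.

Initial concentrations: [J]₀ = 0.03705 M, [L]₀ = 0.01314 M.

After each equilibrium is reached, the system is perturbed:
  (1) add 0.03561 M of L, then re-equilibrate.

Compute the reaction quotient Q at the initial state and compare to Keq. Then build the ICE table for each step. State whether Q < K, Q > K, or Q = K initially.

Q₀ = 0.00466; Q < K (proceeds forward)

Q₀ = 0.00466 vs Keq = 268.7 ⇒ Q<K, forward
Step 1:
                   J          L
  init       0.03705    0.01314
  Δ         -0.03702    0.07404
  eq      2.8288e-05    0.08718
  solve Keq expr → x = 0.03702; check Q = 268.7
Then add 0.03561 M of L.
Step 2:
                   J          L
  init    2.8288e-05     0.1228
  Δ       2.7777e-05 -5.5554e-05
  eq      5.6065e-05     0.1227
  solve Keq expr → x = -2.7777e-05; check Q = 268.7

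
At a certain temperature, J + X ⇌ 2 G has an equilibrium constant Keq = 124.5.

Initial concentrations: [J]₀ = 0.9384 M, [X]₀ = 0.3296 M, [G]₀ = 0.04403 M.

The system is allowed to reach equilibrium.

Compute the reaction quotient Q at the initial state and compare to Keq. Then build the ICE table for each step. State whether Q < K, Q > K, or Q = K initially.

Q₀ = 0.006268; Q < K (proceeds forward)

Q₀ = 0.006268 vs Keq = 124.5 ⇒ Q<K, forward
Step 1:
                  J         X         G
  Initial    0.9384    0.3296   0.04403
  Change    -0.3234   -0.3234    0.6467
  Equil       0.615  0.006232    0.6908
  solve Keq expr → x = 0.3234; check Q = 124.5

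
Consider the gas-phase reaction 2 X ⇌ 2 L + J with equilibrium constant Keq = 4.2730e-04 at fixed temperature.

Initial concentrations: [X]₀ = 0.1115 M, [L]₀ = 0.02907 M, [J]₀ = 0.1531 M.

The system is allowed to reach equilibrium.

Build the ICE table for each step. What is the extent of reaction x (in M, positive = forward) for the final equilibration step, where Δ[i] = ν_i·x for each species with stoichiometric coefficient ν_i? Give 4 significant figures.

x = -0.01088 M

Q₀ = 0.01041 vs Keq = 4.2730e-04 ⇒ Q>K, reverse
Step 1:
                   X          L          J
  init        0.1115    0.02907     0.1531
  Δ          0.02177   -0.02177   -0.01088
  eq          0.1333   0.007305     0.1422
  solve Keq expr → x = -0.01088; check Q = 4.2730e-04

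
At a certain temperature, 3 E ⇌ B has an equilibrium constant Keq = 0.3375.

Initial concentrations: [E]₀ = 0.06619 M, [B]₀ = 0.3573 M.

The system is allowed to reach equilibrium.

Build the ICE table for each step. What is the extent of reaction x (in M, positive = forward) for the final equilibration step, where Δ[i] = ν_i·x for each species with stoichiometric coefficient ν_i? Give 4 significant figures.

x = -0.2231 M

Q₀ = 1232 vs Keq = 0.3375 ⇒ Q>K, reverse
Step 1:
                  E         B
  I         0.06619    0.3573
  C          0.6692   -0.2231
  E          0.7354    0.1342
  solve Keq expr → x = -0.2231; check Q = 0.3375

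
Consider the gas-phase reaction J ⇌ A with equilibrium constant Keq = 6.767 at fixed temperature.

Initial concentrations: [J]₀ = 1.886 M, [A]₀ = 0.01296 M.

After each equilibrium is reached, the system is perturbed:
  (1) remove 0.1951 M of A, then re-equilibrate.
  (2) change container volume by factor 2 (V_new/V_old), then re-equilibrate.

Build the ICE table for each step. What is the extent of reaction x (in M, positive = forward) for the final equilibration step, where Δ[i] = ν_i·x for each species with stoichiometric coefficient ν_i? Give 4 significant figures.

Q₀ = 0.006872 vs Keq = 6.767 ⇒ Q<K, forward
Step 1:
                  J         A
  I           1.886   0.01296
  C          -1.642     1.642
  E          0.2445     1.654
  solve Keq expr → x = 1.642; check Q = 6.767
Then remove 0.1951 M of A.
Step 2:
                  J         A
  I          0.2445     1.459
  C        -0.02512   0.02512
  E          0.2194     1.484
  solve Keq expr → x = 0.02512; check Q = 6.767
Then change container volume by factor 2 (V_new/V_old).
Step 3:
                  J         A
  I          0.1097    0.7422
  C               0         0
  E          0.1097    0.7422
  solve Keq expr → x = 0; check Q = 6.767

x = 0 M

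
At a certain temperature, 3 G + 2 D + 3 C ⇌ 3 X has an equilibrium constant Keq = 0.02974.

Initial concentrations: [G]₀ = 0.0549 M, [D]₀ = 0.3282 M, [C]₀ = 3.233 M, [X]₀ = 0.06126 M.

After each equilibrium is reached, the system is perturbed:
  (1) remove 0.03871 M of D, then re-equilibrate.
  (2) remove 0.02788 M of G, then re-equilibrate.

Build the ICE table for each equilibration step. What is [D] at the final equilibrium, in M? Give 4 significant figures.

Q₀ = 0.3817 vs Keq = 0.02974 ⇒ Q>K, reverse
Step 1:
                  G         D         C         X
  I          0.0549    0.3282     3.233   0.06126
  C         0.02282   0.01521   0.02282  -0.02282
  E         0.07772    0.3434     3.256   0.03844
  solve Keq expr → x = -0.007605; check Q = 0.02974
Then remove 0.03871 M of D.
Step 2:
                  G         D         C         X
  I         0.07772    0.3047     3.256   0.03844
  C        0.001937  0.001291  0.001937 -0.001937
  E         0.07965     0.306     3.258   0.03651
  solve Keq expr → x = -6.4567e-04; check Q = 0.02974
Then remove 0.02788 M of G.
Step 3:
                  G         D         C         X
  I         0.05177     0.306     3.258   0.03651
  C         0.00848  0.005653   0.00848  -0.00848
  E         0.06025    0.3116     3.266   0.02803
  solve Keq expr → x = -0.002827; check Q = 0.02974

[D]_eq = 0.3116 M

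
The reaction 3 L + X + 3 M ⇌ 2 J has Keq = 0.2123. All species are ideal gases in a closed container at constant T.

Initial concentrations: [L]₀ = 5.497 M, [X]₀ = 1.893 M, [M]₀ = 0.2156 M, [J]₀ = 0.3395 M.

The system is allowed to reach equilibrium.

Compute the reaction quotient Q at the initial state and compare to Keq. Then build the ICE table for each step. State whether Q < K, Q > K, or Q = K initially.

Q₀ = 0.03658 vs Keq = 0.2123 ⇒ Q<K, forward
Step 1:
                    L           X           M           J
  I             5.497       1.893      0.2156      0.3395
  C          -0.08066    -0.02689    -0.08066     0.05378
  E             5.416       1.866      0.1349      0.3933
  solve Keq expr → x = 0.02689; check Q = 0.2123

Q₀ = 0.03658; Q < K (proceeds forward)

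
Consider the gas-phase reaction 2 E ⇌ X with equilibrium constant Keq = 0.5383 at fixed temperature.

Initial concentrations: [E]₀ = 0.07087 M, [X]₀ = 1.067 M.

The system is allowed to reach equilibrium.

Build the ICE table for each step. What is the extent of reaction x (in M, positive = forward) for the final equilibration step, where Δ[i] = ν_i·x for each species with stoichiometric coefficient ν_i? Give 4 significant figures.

x = -0.4846 M

Q₀ = 212.4 vs Keq = 0.5383 ⇒ Q>K, reverse
Step 1:
                  E         X
  Initial   0.07087     1.067
  Change     0.9693   -0.4846
  Equil        1.04    0.5824
  solve Keq expr → x = -0.4846; check Q = 0.5383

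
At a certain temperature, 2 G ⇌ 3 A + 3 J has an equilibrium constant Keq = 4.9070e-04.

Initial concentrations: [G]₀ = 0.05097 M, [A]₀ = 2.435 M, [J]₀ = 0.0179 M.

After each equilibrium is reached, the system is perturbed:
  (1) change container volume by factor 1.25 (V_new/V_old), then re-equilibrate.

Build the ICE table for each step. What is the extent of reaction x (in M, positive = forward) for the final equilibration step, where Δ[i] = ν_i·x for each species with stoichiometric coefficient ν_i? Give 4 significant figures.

x = 4.3608e-04 M

Q₀ = 0.03187 vs Keq = 4.9070e-04 ⇒ Q>K, reverse
Step 1:
                    G           A           J
  init        0.05097       2.435      0.0179
  Δ          0.008621    -0.01293    -0.01293
  eq          0.05959       2.422    0.004968
  solve Keq expr → x = -0.004311; check Q = 4.9070e-04
Then change container volume by factor 1.25 (V_new/V_old).
Step 2:
                    G           A           J
  init        0.04767       1.938    0.003975
  Δ       -8.7217e-04    0.001308    0.001308
  eq           0.0468       1.939    0.005283
  solve Keq expr → x = 4.3608e-04; check Q = 4.9070e-04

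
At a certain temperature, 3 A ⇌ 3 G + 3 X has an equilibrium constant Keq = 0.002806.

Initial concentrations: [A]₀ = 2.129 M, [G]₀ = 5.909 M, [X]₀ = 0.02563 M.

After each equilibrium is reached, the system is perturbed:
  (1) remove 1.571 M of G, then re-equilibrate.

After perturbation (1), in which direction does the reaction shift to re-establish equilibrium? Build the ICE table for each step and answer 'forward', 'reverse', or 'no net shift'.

Q₀ = 3.5997e-04 vs Keq = 0.002806 ⇒ Q<K, forward
Step 1:
                  A         G         X
  I           2.129     5.909   0.02563
  C         -0.0244    0.0244    0.0244
  E           2.105     5.933   0.05003
  solve Keq expr → x = 0.008133; check Q = 0.002806
Then remove 1.571 M of G.
Step 2:
                  A         G         X
  I           2.105     4.362   0.05003
  C         -0.0172    0.0172    0.0172
  E           2.087      4.38   0.06723
  solve Keq expr → x = 0.005732; check Q = 0.002806

Direction: forward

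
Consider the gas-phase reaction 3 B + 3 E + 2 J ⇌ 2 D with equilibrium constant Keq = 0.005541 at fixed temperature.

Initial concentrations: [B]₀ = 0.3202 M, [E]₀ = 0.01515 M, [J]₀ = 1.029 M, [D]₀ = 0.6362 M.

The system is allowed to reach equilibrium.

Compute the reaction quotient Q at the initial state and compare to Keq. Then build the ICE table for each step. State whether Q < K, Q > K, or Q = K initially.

Q₀ = 3.3485e+06; Q > K (proceeds reverse)

Q₀ = 3.3485e+06 vs Keq = 0.005541 ⇒ Q>K, reverse
Step 1:
                    B           E           J           D
  init         0.3202     0.01515       1.029      0.6362
  Δ            0.8013      0.8013      0.5342     -0.5342
  eq            1.122      0.8165       1.563       0.102
  solve Keq expr → x = -0.2671; check Q = 0.005541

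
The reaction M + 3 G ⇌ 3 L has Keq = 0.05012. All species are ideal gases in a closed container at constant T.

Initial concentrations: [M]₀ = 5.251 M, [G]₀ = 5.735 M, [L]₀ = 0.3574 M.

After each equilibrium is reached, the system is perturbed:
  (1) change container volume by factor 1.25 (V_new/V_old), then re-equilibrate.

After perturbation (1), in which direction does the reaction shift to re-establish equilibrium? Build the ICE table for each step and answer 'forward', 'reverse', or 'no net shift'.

Q₀ = 4.6092e-05 vs Keq = 0.05012 ⇒ Q<K, forward
Step 1:
                   M          G          L
  Initial      5.251      5.735     0.3574
  Change     -0.6527     -1.958      1.958
  Equil        4.598      3.777      2.316
  solve Keq expr → x = 0.6527; check Q = 0.05012
Then change container volume by factor 1.25 (V_new/V_old).
Step 2:
                   M          G          L
  Initial      3.679      3.021      1.852
  Change     0.02728    0.08185   -0.08185
  Equil        3.706      3.103      1.771
  solve Keq expr → x = -0.02728; check Q = 0.05012

Direction: reverse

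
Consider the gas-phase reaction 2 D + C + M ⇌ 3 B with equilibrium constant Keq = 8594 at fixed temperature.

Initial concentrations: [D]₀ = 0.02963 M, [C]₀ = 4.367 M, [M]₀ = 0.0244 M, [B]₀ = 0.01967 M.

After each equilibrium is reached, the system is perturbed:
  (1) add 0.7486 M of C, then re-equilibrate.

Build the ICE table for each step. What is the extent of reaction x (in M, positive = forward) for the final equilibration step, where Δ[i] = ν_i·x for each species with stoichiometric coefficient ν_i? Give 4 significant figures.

Q₀ = 0.08135 vs Keq = 8594 ⇒ Q<K, forward
Step 1:
                   D          C          M          B
  init       0.02963      4.367     0.0244    0.01967
  Δ         -0.02881   -0.01441   -0.01441    0.04322
  eq      8.1577e-04      4.353   0.009993    0.06289
  solve Keq expr → x = 0.01441; check Q = 8594
Then add 0.7486 M of C.
Step 2:
                   D          C          M          B
  init    8.1577e-04      5.101   0.009993    0.06289
  Δ       -5.9498e-05 -2.9749e-05 -2.9749e-05 8.9246e-05
  eq      7.5627e-04      5.101   0.009963    0.06298
  solve Keq expr → x = 2.9749e-05; check Q = 8594

x = 2.9749e-05 M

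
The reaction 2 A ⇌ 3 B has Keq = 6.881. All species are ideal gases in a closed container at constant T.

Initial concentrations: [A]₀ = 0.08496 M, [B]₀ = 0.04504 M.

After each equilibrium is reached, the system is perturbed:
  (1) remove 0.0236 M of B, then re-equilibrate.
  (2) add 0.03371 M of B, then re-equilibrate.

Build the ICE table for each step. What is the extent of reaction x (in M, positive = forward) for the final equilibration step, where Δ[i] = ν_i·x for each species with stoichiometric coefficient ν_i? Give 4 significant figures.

x = -0.002705 M

Q₀ = 0.01266 vs Keq = 6.881 ⇒ Q<K, forward
Step 1:
                  A         B
  I         0.08496   0.04504
  C        -0.06458   0.09687
  E         0.02038    0.1419
  solve Keq expr → x = 0.03229; check Q = 6.881
Then remove 0.0236 M of B.
Step 2:
                  A         B
  I         0.02038    0.1183
  C       -0.003747  0.005621
  E         0.01663    0.1239
  solve Keq expr → x = 0.001874; check Q = 6.881
Then add 0.03371 M of B.
Step 3:
                  A         B
  I         0.01663    0.1576
  C         0.00541 -0.008115
  E         0.02204    0.1495
  solve Keq expr → x = -0.002705; check Q = 6.881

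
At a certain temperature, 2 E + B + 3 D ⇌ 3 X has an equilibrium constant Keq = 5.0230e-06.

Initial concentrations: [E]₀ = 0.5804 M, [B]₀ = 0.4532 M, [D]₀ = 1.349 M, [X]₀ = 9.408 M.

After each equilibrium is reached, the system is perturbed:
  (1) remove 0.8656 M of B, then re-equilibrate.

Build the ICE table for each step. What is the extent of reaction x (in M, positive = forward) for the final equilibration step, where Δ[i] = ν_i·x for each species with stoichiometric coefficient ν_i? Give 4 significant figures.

Q₀ = 2222 vs Keq = 5.0230e-06 ⇒ Q>K, reverse
Step 1:
                  E         B         D         X
  I          0.5804    0.4532     1.349     9.408
  C           5.699      2.85     8.549    -8.549
  E            6.28     3.303     9.898    0.8592
  solve Keq expr → x = -2.85; check Q = 5.0230e-06
Then remove 0.8656 M of B.
Step 2:
                  E         B         D         X
  I            6.28     2.437     9.898    0.8592
  C         0.04719    0.0236   0.07079  -0.07079
  E           6.327     2.461     9.969    0.7884
  solve Keq expr → x = -0.0236; check Q = 5.0230e-06

x = -0.0236 M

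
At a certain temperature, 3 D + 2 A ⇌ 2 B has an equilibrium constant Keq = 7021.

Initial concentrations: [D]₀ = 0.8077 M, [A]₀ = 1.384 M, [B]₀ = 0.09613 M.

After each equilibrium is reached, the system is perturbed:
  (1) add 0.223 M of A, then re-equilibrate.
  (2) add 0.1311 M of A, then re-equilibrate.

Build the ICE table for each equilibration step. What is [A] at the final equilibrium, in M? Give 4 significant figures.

[A]_eq = 1.222 M

Q₀ = 0.009156 vs Keq = 7021 ⇒ Q<K, forward
Step 1:
                  D         A         B
  I          0.8077     1.384   0.09613
  C         -0.7667   -0.5111    0.5111
  E           0.041    0.8729    0.6073
  solve Keq expr → x = 0.2556; check Q = 7021
Then add 0.223 M of A.
Step 2:
                  D         A         B
  I           0.041     1.096    0.6073
  C       -0.005548 -0.003699  0.003699
  E         0.03546     1.092     0.611
  solve Keq expr → x = 0.001849; check Q = 7021
Then add 0.1311 M of A.
Step 3:
                  D         A         B
  I         0.03546     1.223     0.611
  C       -0.002491 -0.001661  0.001661
  E         0.03296     1.222    0.6126
  solve Keq expr → x = 8.3045e-04; check Q = 7021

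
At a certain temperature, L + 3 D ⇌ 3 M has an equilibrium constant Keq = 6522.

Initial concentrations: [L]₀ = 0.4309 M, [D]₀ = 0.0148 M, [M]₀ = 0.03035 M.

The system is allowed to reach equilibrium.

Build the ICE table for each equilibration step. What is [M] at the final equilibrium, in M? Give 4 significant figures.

[M]_eq = 0.04215 M

Q₀ = 20.01 vs Keq = 6522 ⇒ Q<K, forward
Step 1:
                    L           D           M
  Initial      0.4309      0.0148     0.03035
  Change    -0.003935     -0.0118      0.0118
  Equil         0.427    0.002996     0.04215
  solve Keq expr → x = 0.003935; check Q = 6522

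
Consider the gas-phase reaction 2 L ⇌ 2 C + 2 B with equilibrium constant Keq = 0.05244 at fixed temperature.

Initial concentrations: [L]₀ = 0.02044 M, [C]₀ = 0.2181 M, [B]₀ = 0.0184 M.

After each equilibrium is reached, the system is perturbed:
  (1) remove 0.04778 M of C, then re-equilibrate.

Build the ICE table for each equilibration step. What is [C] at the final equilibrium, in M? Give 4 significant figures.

Q₀ = 0.03855 vs Keq = 0.05244 ⇒ Q<K, forward
Step 1:
                    L           C           B
  I           0.02044      0.2181      0.0184
  C          -0.00143     0.00143     0.00143
  E           0.01901      0.2195     0.01983
  solve Keq expr → x = 7.1497e-04; check Q = 0.05244
Then remove 0.04778 M of C.
Step 2:
                    L           C           B
  I           0.01901      0.1717     0.01983
  C         -0.002241    0.002241    0.002241
  E           0.01677       0.174     0.02207
  solve Keq expr → x = 0.00112; check Q = 0.05244

[C]_eq = 0.174 M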